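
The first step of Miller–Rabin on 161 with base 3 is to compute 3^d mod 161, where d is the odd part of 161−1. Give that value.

82

161 − 1 = 160 = 2^5 · 5, so d = 5.
3^1 ≡ 3 (mod 161)
3^2 ≡ 3^2 = 9 ≡ 9 (mod 161)
3^4 ≡ 9^2 = 81 ≡ 81 (mod 161)
5 = 4 + 1 in binary powers of 2.
So 3^5 ≡ 81 · 3 ≡ 82 (mod 161).
Squaring chain: 82 → 123 → 156 → 25 → 142; never reaches −1, so base 3 is a Miller–Rabin witness that 161 is composite.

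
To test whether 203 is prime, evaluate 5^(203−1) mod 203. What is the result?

5^1 ≡ 5 (mod 203)
5^2 ≡ 5^2 = 25 ≡ 25 (mod 203)
5^4 ≡ 25^2 = 625 ≡ 16 (mod 203)
5^8 ≡ 16^2 = 256 ≡ 53 (mod 203)
5^16 ≡ 53^2 = 2809 ≡ 170 (mod 203)
5^32 ≡ 170^2 = 28900 ≡ 74 (mod 203)
5^64 ≡ 74^2 = 5476 ≡ 198 (mod 203)
5^128 ≡ 198^2 = 39204 ≡ 25 (mod 203)
202 = 128 + 64 + 8 + 2 in binary powers of 2.
So 5^202 ≡ 25 · 198 · 53 · 25 ≡ 23 (mod 203).
Since 23 ≠ 1, base 5 is a Fermat witness: 203 is composite.

23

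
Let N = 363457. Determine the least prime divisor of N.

29

363457 is odd.
Digit sum 28, not divisible by 3.
Ends in 7: not divisible by 5.
7: 363457 = 7·51922 + 3
11: 363457 = 11·33041 + 6
13: 363457 = 13·27958 + 3
17: 363457 = 17·21379 + 14
19: 363457 = 19·19129 + 6
23: 363457 = 23·15802 + 11
29: 363457 = 29·12533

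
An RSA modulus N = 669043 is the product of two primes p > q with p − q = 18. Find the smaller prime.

809

Since p = q + 18, we have 669043 = q(q + 18), so q² + 18q − 669043 = 0.
Discriminant: 18² + 4·669043 = 324 + 2676172 = 2676496; √2676496 = 1636.
q = (−18 + 1636)/2 = 809, and p = q + 18 = 827.
Check: 809 · 827 = 669043.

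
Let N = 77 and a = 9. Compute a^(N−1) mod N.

9^1 ≡ 9 (mod 77)
9^2 ≡ 9^2 = 81 ≡ 4 (mod 77)
9^4 ≡ 4^2 = 16 ≡ 16 (mod 77)
9^8 ≡ 16^2 = 256 ≡ 25 (mod 77)
9^16 ≡ 25^2 = 625 ≡ 9 (mod 77)
9^32 ≡ 9^2 = 81 ≡ 4 (mod 77)
9^64 ≡ 4^2 = 16 ≡ 16 (mod 77)
76 = 64 + 8 + 4 in binary powers of 2.
So 9^76 ≡ 16 · 25 · 16 ≡ 9 (mod 77).
Since 9 ≠ 1, base 9 is a Fermat witness: 77 is composite.

9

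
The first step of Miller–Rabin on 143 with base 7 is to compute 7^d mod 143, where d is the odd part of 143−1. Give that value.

143 − 1 = 142 = 2^1 · 71, so d = 71.
7^1 ≡ 7 (mod 143)
7^2 ≡ 7^2 = 49 ≡ 49 (mod 143)
7^4 ≡ 49^2 = 2401 ≡ 113 (mod 143)
7^8 ≡ 113^2 = 12769 ≡ 42 (mod 143)
7^16 ≡ 42^2 = 1764 ≡ 48 (mod 143)
7^32 ≡ 48^2 = 2304 ≡ 16 (mod 143)
7^64 ≡ 16^2 = 256 ≡ 113 (mod 143)
71 = 64 + 4 + 2 + 1 in binary powers of 2.
So 7^71 ≡ 113 · 113 · 49 · 7 ≡ 106 (mod 143).
Squaring chain: 106; never reaches −1, so base 7 is a Miller–Rabin witness that 143 is composite.

106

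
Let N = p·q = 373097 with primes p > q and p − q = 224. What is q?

Since p = q + 224, we have 373097 = q(q + 224), so q² + 224q − 373097 = 0.
Discriminant: 224² + 4·373097 = 50176 + 1492388 = 1542564; √1542564 = 1242.
q = (−224 + 1242)/2 = 509, and p = q + 224 = 733.
Check: 509 · 733 = 373097.

509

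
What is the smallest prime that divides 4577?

23

4577 is odd.
Digit sum 23, not divisible by 3.
Ends in 7: not divisible by 5.
7: 4577 = 7·653 + 6
11: 4577 = 11·416 + 1
13: 4577 = 13·352 + 1
17: 4577 = 17·269 + 4
19: 4577 = 19·240 + 17
23: 4577 = 23·199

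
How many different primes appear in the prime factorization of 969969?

6

969969 = 3 · 323323
323323 = 7 · 46189
46189 = 11 · 4199
4199 = 13 · 323
323 = 17 · 19
969969 = 3 · 7 · 11 · 13 · 17 · 19, which has 6 distinct prime factors.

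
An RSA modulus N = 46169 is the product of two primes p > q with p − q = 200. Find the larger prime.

337

Since p = q + 200, we have 46169 = q(q + 200), so q² + 200q − 46169 = 0.
Discriminant: 200² + 4·46169 = 40000 + 184676 = 224676; √224676 = 474.
q = (−200 + 474)/2 = 137, and p = q + 200 = 337.
Check: 137 · 337 = 46169.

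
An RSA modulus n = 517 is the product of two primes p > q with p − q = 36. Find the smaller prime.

11

Since p = q + 36, we have 517 = q(q + 36), so q² + 36q − 517 = 0.
Discriminant: 36² + 4·517 = 1296 + 2068 = 3364; √3364 = 58.
q = (−36 + 58)/2 = 11, and p = q + 36 = 47.
Check: 11 · 47 = 517.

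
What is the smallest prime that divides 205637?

19

205637 is odd.
Digit sum 23, not divisible by 3.
Ends in 7: not divisible by 5.
7: 205637 = 7·29376 + 5
11: 205637 = 11·18694 + 3
13: 205637 = 13·15818 + 3
17: 205637 = 17·12096 + 5
19: 205637 = 19·10823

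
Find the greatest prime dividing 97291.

97

97291 = 17 · 5723
5723 = 59 · 97
97 is prime.
So 97291 = 17 · 59 · 97; the largest prime factor is 97.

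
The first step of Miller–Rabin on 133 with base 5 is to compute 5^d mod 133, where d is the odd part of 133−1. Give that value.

133 − 1 = 132 = 2^2 · 33, so d = 33.
5^1 ≡ 5 (mod 133)
5^2 ≡ 5^2 = 25 ≡ 25 (mod 133)
5^4 ≡ 25^2 = 625 ≡ 93 (mod 133)
5^8 ≡ 93^2 = 8649 ≡ 4 (mod 133)
5^16 ≡ 4^2 = 16 ≡ 16 (mod 133)
5^32 ≡ 16^2 = 256 ≡ 123 (mod 133)
33 = 32 + 1 in binary powers of 2.
So 5^33 ≡ 123 · 5 ≡ 83 (mod 133).
Squaring chain: 83 → 106; never reaches −1, so base 5 is a Miller–Rabin witness that 133 is composite.

83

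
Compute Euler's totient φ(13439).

13200

Factor: 13439 = 89 · 151.
φ(13439) = (89−1) · (151−1) = 88 · 150 = 13200.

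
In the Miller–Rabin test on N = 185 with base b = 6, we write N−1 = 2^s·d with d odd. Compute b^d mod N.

31

185 − 1 = 184 = 2^3 · 23, so d = 23.
6^1 ≡ 6 (mod 185)
6^2 ≡ 6^2 = 36 ≡ 36 (mod 185)
6^4 ≡ 36^2 = 1296 ≡ 1 (mod 185)
6^8 ≡ 1^2 = 1 ≡ 1 (mod 185)
6^16 ≡ 1^2 = 1 ≡ 1 (mod 185)
23 = 16 + 4 + 2 + 1 in binary powers of 2.
So 6^23 ≡ 1 · 1 · 36 · 6 ≡ 31 (mod 185).
Squaring chain: 31 → 36 → 1; never reaches −1, so base 6 is a Miller–Rabin witness that 185 is composite.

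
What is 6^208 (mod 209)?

158

6^1 ≡ 6 (mod 209)
6^2 ≡ 6^2 = 36 ≡ 36 (mod 209)
6^4 ≡ 36^2 = 1296 ≡ 42 (mod 209)
6^8 ≡ 42^2 = 1764 ≡ 92 (mod 209)
6^16 ≡ 92^2 = 8464 ≡ 104 (mod 209)
6^32 ≡ 104^2 = 10816 ≡ 157 (mod 209)
6^64 ≡ 157^2 = 24649 ≡ 196 (mod 209)
6^128 ≡ 196^2 = 38416 ≡ 169 (mod 209)
208 = 128 + 64 + 16 in binary powers of 2.
So 6^208 ≡ 169 · 196 · 104 ≡ 158 (mod 209).
Since 158 ≠ 1, base 6 is a Fermat witness: 209 is composite.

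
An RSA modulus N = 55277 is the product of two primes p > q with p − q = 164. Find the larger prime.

331

Since p = q + 164, we have 55277 = q(q + 164), so q² + 164q − 55277 = 0.
Discriminant: 164² + 4·55277 = 26896 + 221108 = 248004; √248004 = 498.
q = (−164 + 498)/2 = 167, and p = q + 164 = 331.
Check: 167 · 331 = 55277.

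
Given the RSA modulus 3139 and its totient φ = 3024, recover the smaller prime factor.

φ(n) = (p−1)(q−1) = n − (p+q) + 1, so p + q = 3139 − 3024 + 1 = 116.
p and q are the roots of t² − 116t + 3139 = 0.
Discriminant: 116² − 4·3139 = 13456 − 12556 = 900; √900 = 30.
q = (116 − 30)/2 = 43, p = (116 + 30)/2 = 73.
Check: 43 · 73 = 3139.

43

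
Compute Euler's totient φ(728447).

Factor: 728447 = 41 · 109 · 163.
φ(728447) = (41−1) · (109−1) · (163−1) = 40 · 108 · 162 = 699840.

699840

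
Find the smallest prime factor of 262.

262 is even: 2 divides it.

2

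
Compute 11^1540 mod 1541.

967

11^1 ≡ 11 (mod 1541)
11^2 ≡ 11^2 = 121 ≡ 121 (mod 1541)
11^4 ≡ 121^2 = 14641 ≡ 772 (mod 1541)
11^8 ≡ 772^2 = 595984 ≡ 1158 (mod 1541)
11^16 ≡ 1158^2 = 1340964 ≡ 294 (mod 1541)
11^32 ≡ 294^2 = 86436 ≡ 140 (mod 1541)
11^64 ≡ 140^2 = 19600 ≡ 1108 (mod 1541)
11^128 ≡ 1108^2 = 1227664 ≡ 1028 (mod 1541)
11^256 ≡ 1028^2 = 1056784 ≡ 1199 (mod 1541)
11^512 ≡ 1199^2 = 1437601 ≡ 1389 (mod 1541)
11^1024 ≡ 1389^2 = 1929321 ≡ 1530 (mod 1541)
1540 = 1024 + 512 + 4 in binary powers of 2.
So 11^1540 ≡ 1530 · 1389 · 772 ≡ 967 (mod 1541).
Since 967 ≠ 1, base 11 is a Fermat witness: 1541 is composite.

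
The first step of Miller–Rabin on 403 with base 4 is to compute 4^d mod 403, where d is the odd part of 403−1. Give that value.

403 − 1 = 402 = 2^1 · 201, so d = 201.
4^1 ≡ 4 (mod 403)
4^2 ≡ 4^2 = 16 ≡ 16 (mod 403)
4^4 ≡ 16^2 = 256 ≡ 256 (mod 403)
4^8 ≡ 256^2 = 65536 ≡ 250 (mod 403)
4^16 ≡ 250^2 = 62500 ≡ 35 (mod 403)
4^32 ≡ 35^2 = 1225 ≡ 16 (mod 403)
4^64 ≡ 16^2 = 256 ≡ 256 (mod 403)
4^128 ≡ 256^2 = 65536 ≡ 250 (mod 403)
201 = 128 + 64 + 8 + 1 in binary powers of 2.
So 4^201 ≡ 250 · 256 · 250 · 4 ≡ 376 (mod 403).
Squaring chain: 376; never reaches −1, so base 4 is a Miller–Rabin witness that 403 is composite.

376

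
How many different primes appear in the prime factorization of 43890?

43890 = 2 · 21945
21945 = 3 · 7315
7315 = 5 · 1463
1463 = 7 · 209
209 = 11 · 19
43890 = 2 · 3 · 5 · 7 · 11 · 19, which has 6 distinct prime factors.

6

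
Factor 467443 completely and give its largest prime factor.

467443 = 61 · 7663
7663 = 79 · 97
97 is prime.
So 467443 = 61 · 79 · 97; the largest prime factor is 97.

97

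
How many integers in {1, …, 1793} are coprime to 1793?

1620

Factor: 1793 = 11 · 163.
φ(1793) = (11−1) · (163−1) = 10 · 162 = 1620.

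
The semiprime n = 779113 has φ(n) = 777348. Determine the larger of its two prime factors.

φ(n) = (p−1)(q−1) = n − (p+q) + 1, so p + q = 779113 − 777348 + 1 = 1766.
p and q are the roots of t² − 1766t + 779113 = 0.
Discriminant: 1766² − 4·779113 = 3118756 − 3116452 = 2304; √2304 = 48.
q = (1766 − 48)/2 = 859, p = (1766 + 48)/2 = 907.
Check: 859 · 907 = 779113.

907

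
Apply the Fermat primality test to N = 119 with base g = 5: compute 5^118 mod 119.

5^1 ≡ 5 (mod 119)
5^2 ≡ 5^2 = 25 ≡ 25 (mod 119)
5^4 ≡ 25^2 = 625 ≡ 30 (mod 119)
5^8 ≡ 30^2 = 900 ≡ 67 (mod 119)
5^16 ≡ 67^2 = 4489 ≡ 86 (mod 119)
5^32 ≡ 86^2 = 7396 ≡ 18 (mod 119)
5^64 ≡ 18^2 = 324 ≡ 86 (mod 119)
118 = 64 + 32 + 16 + 4 + 2 in binary powers of 2.
So 5^118 ≡ 86 · 18 · 86 · 30 · 25 ≡ 2 (mod 119).
Since 2 ≠ 1, base 5 is a Fermat witness: 119 is composite.

2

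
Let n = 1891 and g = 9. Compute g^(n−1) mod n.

9^1 ≡ 9 (mod 1891)
9^2 ≡ 9^2 = 81 ≡ 81 (mod 1891)
9^4 ≡ 81^2 = 6561 ≡ 888 (mod 1891)
9^8 ≡ 888^2 = 788544 ≡ 1888 (mod 1891)
9^16 ≡ 1888^2 = 3564544 ≡ 9 (mod 1891)
9^32 ≡ 9^2 = 81 ≡ 81 (mod 1891)
9^64 ≡ 81^2 = 6561 ≡ 888 (mod 1891)
9^128 ≡ 888^2 = 788544 ≡ 1888 (mod 1891)
9^256 ≡ 1888^2 = 3564544 ≡ 9 (mod 1891)
9^512 ≡ 9^2 = 81 ≡ 81 (mod 1891)
9^1024 ≡ 81^2 = 6561 ≡ 888 (mod 1891)
1890 = 1024 + 512 + 256 + 64 + 32 + 2 in binary powers of 2.
So 9^1890 ≡ 888 · 81 · 9 · 888 · 81 · 81 ≡ 1 (mod 1891).
Since the result is 1, base 9 gives no evidence that 1891 is composite.

1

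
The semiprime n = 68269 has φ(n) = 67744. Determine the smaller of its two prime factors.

233

φ(n) = (p−1)(q−1) = n − (p+q) + 1, so p + q = 68269 − 67744 + 1 = 526.
p and q are the roots of t² − 526t + 68269 = 0.
Discriminant: 526² − 4·68269 = 276676 − 273076 = 3600; √3600 = 60.
q = (526 − 60)/2 = 233, p = (526 + 60)/2 = 293.
Check: 233 · 293 = 68269.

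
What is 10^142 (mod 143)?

133

10^1 ≡ 10 (mod 143)
10^2 ≡ 10^2 = 100 ≡ 100 (mod 143)
10^4 ≡ 100^2 = 10000 ≡ 133 (mod 143)
10^8 ≡ 133^2 = 17689 ≡ 100 (mod 143)
10^16 ≡ 100^2 = 10000 ≡ 133 (mod 143)
10^32 ≡ 133^2 = 17689 ≡ 100 (mod 143)
10^64 ≡ 100^2 = 10000 ≡ 133 (mod 143)
10^128 ≡ 133^2 = 17689 ≡ 100 (mod 143)
142 = 128 + 8 + 4 + 2 in binary powers of 2.
So 10^142 ≡ 100 · 100 · 133 · 100 ≡ 133 (mod 143).
Since 133 ≠ 1, base 10 is a Fermat witness: 143 is composite.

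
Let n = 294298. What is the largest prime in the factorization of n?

294298 = 2 · 147149
147149 = 37 · 3977
3977 = 41 · 97
97 is prime.
So 294298 = 2 · 37 · 41 · 97; the largest prime factor is 97.

97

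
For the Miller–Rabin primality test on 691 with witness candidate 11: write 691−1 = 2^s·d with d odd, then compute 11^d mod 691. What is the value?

690

691 − 1 = 690 = 2^1 · 345, so d = 345.
11^1 ≡ 11 (mod 691)
11^2 ≡ 11^2 = 121 ≡ 121 (mod 691)
11^4 ≡ 121^2 = 14641 ≡ 130 (mod 691)
11^8 ≡ 130^2 = 16900 ≡ 316 (mod 691)
11^16 ≡ 316^2 = 99856 ≡ 352 (mod 691)
11^32 ≡ 352^2 = 123904 ≡ 215 (mod 691)
11^64 ≡ 215^2 = 46225 ≡ 619 (mod 691)
11^128 ≡ 619^2 = 383161 ≡ 347 (mod 691)
11^256 ≡ 347^2 = 120409 ≡ 175 (mod 691)
345 = 256 + 64 + 16 + 8 + 1 in binary powers of 2.
So 11^345 ≡ 175 · 619 · 352 · 316 · 11 ≡ 690 (mod 691).
Since 11^d ≡ 690 (mod 691), base 11 does not prove 691 composite.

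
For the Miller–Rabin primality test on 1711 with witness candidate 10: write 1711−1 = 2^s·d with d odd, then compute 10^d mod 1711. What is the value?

396

1711 − 1 = 1710 = 2^1 · 855, so d = 855.
10^1 ≡ 10 (mod 1711)
10^2 ≡ 10^2 = 100 ≡ 100 (mod 1711)
10^4 ≡ 100^2 = 10000 ≡ 1445 (mod 1711)
10^8 ≡ 1445^2 = 2088025 ≡ 605 (mod 1711)
10^16 ≡ 605^2 = 366025 ≡ 1582 (mod 1711)
10^32 ≡ 1582^2 = 2502724 ≡ 1242 (mod 1711)
10^64 ≡ 1242^2 = 1542564 ≡ 953 (mod 1711)
10^128 ≡ 953^2 = 908209 ≡ 1379 (mod 1711)
10^256 ≡ 1379^2 = 1901641 ≡ 720 (mod 1711)
10^512 ≡ 720^2 = 518400 ≡ 1678 (mod 1711)
855 = 512 + 256 + 64 + 16 + 4 + 2 + 1 in binary powers of 2.
So 10^855 ≡ 1678 · 720 · 953 · 1582 · 1445 · 100 · 10 ≡ 396 (mod 1711).
Squaring chain: 396; never reaches −1, so base 10 is a Miller–Rabin witness that 1711 is composite.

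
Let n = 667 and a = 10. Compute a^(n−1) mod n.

10^1 ≡ 10 (mod 667)
10^2 ≡ 10^2 = 100 ≡ 100 (mod 667)
10^4 ≡ 100^2 = 10000 ≡ 662 (mod 667)
10^8 ≡ 662^2 = 438244 ≡ 25 (mod 667)
10^16 ≡ 25^2 = 625 ≡ 625 (mod 667)
10^32 ≡ 625^2 = 390625 ≡ 430 (mod 667)
10^64 ≡ 430^2 = 184900 ≡ 141 (mod 667)
10^128 ≡ 141^2 = 19881 ≡ 538 (mod 667)
10^256 ≡ 538^2 = 289444 ≡ 633 (mod 667)
10^512 ≡ 633^2 = 400689 ≡ 489 (mod 667)
666 = 512 + 128 + 16 + 8 + 2 in binary powers of 2.
So 10^666 ≡ 489 · 538 · 625 · 25 · 100 ≡ 236 (mod 667).
Since 236 ≠ 1, base 10 is a Fermat witness: 667 is composite.

236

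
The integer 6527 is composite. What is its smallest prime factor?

6527 is odd.
Digit sum 20, not divisible by 3.
Ends in 7: not divisible by 5.
7: 6527 = 7·932 + 3
11: 6527 = 11·593 + 4
13: 6527 = 13·502 + 1
17: 6527 = 17·383 + 16
19: 6527 = 19·343 + 10
23: 6527 = 23·283 + 18
29: 6527 = 29·225 + 2
31: 6527 = 31·210 + 17
37: 6527 = 37·176 + 15
41: 6527 = 41·159 + 8
43: 6527 = 43·151 + 34
47: 6527 = 47·138 + 41
53: 6527 = 53·123 + 8
59: 6527 = 59·110 + 37
61: 6527 = 61·107

61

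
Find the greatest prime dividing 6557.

83

6557 = 79 · 83
83 is prime.
So 6557 = 79 · 83; the largest prime factor is 83.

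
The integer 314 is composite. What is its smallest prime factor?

2

314 is even: 2 divides it.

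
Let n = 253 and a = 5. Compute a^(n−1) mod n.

5^1 ≡ 5 (mod 253)
5^2 ≡ 5^2 = 25 ≡ 25 (mod 253)
5^4 ≡ 25^2 = 625 ≡ 119 (mod 253)
5^8 ≡ 119^2 = 14161 ≡ 246 (mod 253)
5^16 ≡ 246^2 = 60516 ≡ 49 (mod 253)
5^32 ≡ 49^2 = 2401 ≡ 124 (mod 253)
5^64 ≡ 124^2 = 15376 ≡ 196 (mod 253)
5^128 ≡ 196^2 = 38416 ≡ 213 (mod 253)
252 = 128 + 64 + 32 + 16 + 8 + 4 in binary powers of 2.
So 5^252 ≡ 213 · 196 · 124 · 49 · 246 · 119 ≡ 124 (mod 253).
Since 124 ≠ 1, base 5 is a Fermat witness: 253 is composite.

124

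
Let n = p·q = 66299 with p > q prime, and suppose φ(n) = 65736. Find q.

φ(n) = (p−1)(q−1) = n − (p+q) + 1, so p + q = 66299 − 65736 + 1 = 564.
p and q are the roots of t² − 564t + 66299 = 0.
Discriminant: 564² − 4·66299 = 318096 − 265196 = 52900; √52900 = 230.
q = (564 − 230)/2 = 167, p = (564 + 230)/2 = 397.
Check: 167 · 397 = 66299.

167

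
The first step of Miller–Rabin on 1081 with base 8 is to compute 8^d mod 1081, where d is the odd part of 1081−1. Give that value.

1081 − 1 = 1080 = 2^3 · 135, so d = 135.
8^1 ≡ 8 (mod 1081)
8^2 ≡ 8^2 = 64 ≡ 64 (mod 1081)
8^4 ≡ 64^2 = 4096 ≡ 853 (mod 1081)
8^8 ≡ 853^2 = 727609 ≡ 96 (mod 1081)
8^16 ≡ 96^2 = 9216 ≡ 568 (mod 1081)
8^32 ≡ 568^2 = 322624 ≡ 486 (mod 1081)
8^64 ≡ 486^2 = 236196 ≡ 538 (mod 1081)
8^128 ≡ 538^2 = 289444 ≡ 817 (mod 1081)
135 = 128 + 4 + 2 + 1 in binary powers of 2.
So 8^135 ≡ 817 · 853 · 64 · 8 ≡ 75 (mod 1081).
Squaring chain: 75 → 220 → 836; never reaches −1, so base 8 is a Miller–Rabin witness that 1081 is composite.

75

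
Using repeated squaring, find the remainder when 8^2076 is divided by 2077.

349

8^1 ≡ 8 (mod 2077)
8^2 ≡ 8^2 = 64 ≡ 64 (mod 2077)
8^4 ≡ 64^2 = 4096 ≡ 2019 (mod 2077)
8^8 ≡ 2019^2 = 4076361 ≡ 1287 (mod 2077)
8^16 ≡ 1287^2 = 1656369 ≡ 1000 (mod 2077)
8^32 ≡ 1000^2 = 1000000 ≡ 963 (mod 2077)
8^64 ≡ 963^2 = 927369 ≡ 1027 (mod 2077)
8^128 ≡ 1027^2 = 1054729 ≡ 1690 (mod 2077)
8^256 ≡ 1690^2 = 2856100 ≡ 225 (mod 2077)
8^512 ≡ 225^2 = 50625 ≡ 777 (mod 2077)
8^1024 ≡ 777^2 = 603729 ≡ 1399 (mod 2077)
8^2048 ≡ 1399^2 = 1957201 ≡ 667 (mod 2077)
2076 = 2048 + 16 + 8 + 4 in binary powers of 2.
So 8^2076 ≡ 667 · 1000 · 1287 · 2019 ≡ 349 (mod 2077).
Since 349 ≠ 1, base 8 is a Fermat witness: 2077 is composite.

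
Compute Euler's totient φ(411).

272

Factor: 411 = 3 · 137.
φ(411) = (3−1) · (137−1) = 2 · 136 = 272.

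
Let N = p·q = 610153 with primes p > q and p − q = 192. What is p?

883

Since p = q + 192, we have 610153 = q(q + 192), so q² + 192q − 610153 = 0.
Discriminant: 192² + 4·610153 = 36864 + 2440612 = 2477476; √2477476 = 1574.
q = (−192 + 1574)/2 = 691, and p = q + 192 = 883.
Check: 691 · 883 = 610153.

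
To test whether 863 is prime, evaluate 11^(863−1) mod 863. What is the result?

11^1 ≡ 11 (mod 863)
11^2 ≡ 11^2 = 121 ≡ 121 (mod 863)
11^4 ≡ 121^2 = 14641 ≡ 833 (mod 863)
11^8 ≡ 833^2 = 693889 ≡ 37 (mod 863)
11^16 ≡ 37^2 = 1369 ≡ 506 (mod 863)
11^32 ≡ 506^2 = 256036 ≡ 588 (mod 863)
11^64 ≡ 588^2 = 345744 ≡ 544 (mod 863)
11^128 ≡ 544^2 = 295936 ≡ 790 (mod 863)
11^256 ≡ 790^2 = 624100 ≡ 151 (mod 863)
11^512 ≡ 151^2 = 22801 ≡ 363 (mod 863)
862 = 512 + 256 + 64 + 16 + 8 + 4 + 2 in binary powers of 2.
So 11^862 ≡ 363 · 151 · 544 · 506 · 37 · 833 · 121 ≡ 1 (mod 863).
Since the result is 1, base 11 gives no evidence that 863 is composite.

1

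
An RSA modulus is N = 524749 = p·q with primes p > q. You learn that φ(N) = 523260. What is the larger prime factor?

φ(n) = (p−1)(q−1) = n − (p+q) + 1, so p + q = 524749 − 523260 + 1 = 1490.
p and q are the roots of t² − 1490t + 524749 = 0.
Discriminant: 1490² − 4·524749 = 2220100 − 2098996 = 121104; √121104 = 348.
q = (1490 − 348)/2 = 571, p = (1490 + 348)/2 = 919.
Check: 571 · 919 = 524749.

919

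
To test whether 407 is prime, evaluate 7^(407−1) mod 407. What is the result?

81

7^1 ≡ 7 (mod 407)
7^2 ≡ 7^2 = 49 ≡ 49 (mod 407)
7^4 ≡ 49^2 = 2401 ≡ 366 (mod 407)
7^8 ≡ 366^2 = 133956 ≡ 53 (mod 407)
7^16 ≡ 53^2 = 2809 ≡ 367 (mod 407)
7^32 ≡ 367^2 = 134689 ≡ 379 (mod 407)
7^64 ≡ 379^2 = 143641 ≡ 377 (mod 407)
7^128 ≡ 377^2 = 142129 ≡ 86 (mod 407)
7^256 ≡ 86^2 = 7396 ≡ 70 (mod 407)
406 = 256 + 128 + 16 + 4 + 2 in binary powers of 2.
So 7^406 ≡ 70 · 86 · 367 · 366 · 49 ≡ 81 (mod 407).
Since 81 ≠ 1, base 7 is a Fermat witness: 407 is composite.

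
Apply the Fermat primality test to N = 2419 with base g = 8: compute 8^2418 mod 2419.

8^1 ≡ 8 (mod 2419)
8^2 ≡ 8^2 = 64 ≡ 64 (mod 2419)
8^4 ≡ 64^2 = 4096 ≡ 1677 (mod 2419)
8^8 ≡ 1677^2 = 2812329 ≡ 1451 (mod 2419)
8^16 ≡ 1451^2 = 2105401 ≡ 871 (mod 2419)
8^32 ≡ 871^2 = 758641 ≡ 1494 (mod 2419)
8^64 ≡ 1494^2 = 2232036 ≡ 1718 (mod 2419)
8^128 ≡ 1718^2 = 2951524 ≡ 344 (mod 2419)
8^256 ≡ 344^2 = 118336 ≡ 2224 (mod 2419)
8^512 ≡ 2224^2 = 4946176 ≡ 1740 (mod 2419)
8^1024 ≡ 1740^2 = 3027600 ≡ 1431 (mod 2419)
8^2048 ≡ 1431^2 = 2047761 ≡ 1287 (mod 2419)
2418 = 2048 + 256 + 64 + 32 + 16 + 2 in binary powers of 2.
So 8^2418 ≡ 1287 · 2224 · 1718 · 1494 · 871 · 64 ≡ 1255 (mod 2419).
Since 1255 ≠ 1, base 8 is a Fermat witness: 2419 is composite.

1255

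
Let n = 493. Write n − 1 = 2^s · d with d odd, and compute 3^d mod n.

493 − 1 = 492 = 2^2 · 123, so d = 123.
3^1 ≡ 3 (mod 493)
3^2 ≡ 3^2 = 9 ≡ 9 (mod 493)
3^4 ≡ 9^2 = 81 ≡ 81 (mod 493)
3^8 ≡ 81^2 = 6561 ≡ 152 (mod 493)
3^16 ≡ 152^2 = 23104 ≡ 426 (mod 493)
3^32 ≡ 426^2 = 181476 ≡ 52 (mod 493)
3^64 ≡ 52^2 = 2704 ≡ 239 (mod 493)
123 = 64 + 32 + 16 + 8 + 2 + 1 in binary powers of 2.
So 3^123 ≡ 239 · 52 · 426 · 152 · 9 · 3 ≡ 160 (mod 493).
Squaring chain: 160 → 457; never reaches −1, so base 3 is a Miller–Rabin witness that 493 is composite.

160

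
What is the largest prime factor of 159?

53

159 = 3 · 53
53 is prime.
So 159 = 3 · 53; the largest prime factor is 53.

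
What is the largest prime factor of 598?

23

598 = 2 · 299
299 = 13 · 23
23 is prime.
So 598 = 2 · 13 · 23; the largest prime factor is 23.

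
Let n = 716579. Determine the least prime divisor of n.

716579 is odd.
Digit sum 35, not divisible by 3.
Ends in 9: not divisible by 5.
7: 716579 = 7·102368 + 3
11: 716579 = 11·65143 + 6
13: 716579 = 13·55121 + 6
17: 716579 = 17·42151 + 12
19: 716579 = 19·37714 + 13
23: 716579 = 23·31155 + 14
29: 716579 = 29·24709 + 18
31: 716579 = 31·23115 + 14
37: 716579 = 37·19367

37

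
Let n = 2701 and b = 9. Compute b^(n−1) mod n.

9^1 ≡ 9 (mod 2701)
9^2 ≡ 9^2 = 81 ≡ 81 (mod 2701)
9^4 ≡ 81^2 = 6561 ≡ 1159 (mod 2701)
9^8 ≡ 1159^2 = 1343281 ≡ 884 (mod 2701)
9^16 ≡ 884^2 = 781456 ≡ 867 (mod 2701)
9^32 ≡ 867^2 = 751689 ≡ 811 (mod 2701)
9^64 ≡ 811^2 = 657721 ≡ 1378 (mod 2701)
9^128 ≡ 1378^2 = 1898884 ≡ 81 (mod 2701)
9^256 ≡ 81^2 = 6561 ≡ 1159 (mod 2701)
9^512 ≡ 1159^2 = 1343281 ≡ 884 (mod 2701)
9^1024 ≡ 884^2 = 781456 ≡ 867 (mod 2701)
9^2048 ≡ 867^2 = 751689 ≡ 811 (mod 2701)
2700 = 2048 + 512 + 128 + 8 + 4 in binary powers of 2.
So 9^2700 ≡ 811 · 884 · 81 · 884 · 1159 ≡ 1 (mod 2701).
Since the result is 1, base 9 gives no evidence that 2701 is composite.

1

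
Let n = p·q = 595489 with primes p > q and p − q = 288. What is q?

Since p = q + 288, we have 595489 = q(q + 288), so q² + 288q − 595489 = 0.
Discriminant: 288² + 4·595489 = 82944 + 2381956 = 2464900; √2464900 = 1570.
q = (−288 + 1570)/2 = 641, and p = q + 288 = 929.
Check: 641 · 929 = 595489.

641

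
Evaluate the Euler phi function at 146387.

Factor: 146387 = 17 · 79 · 109.
φ(146387) = (17−1) · (79−1) · (109−1) = 16 · 78 · 108 = 134784.

134784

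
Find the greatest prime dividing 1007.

53

1007 = 19 · 53
53 is prime.
So 1007 = 19 · 53; the largest prime factor is 53.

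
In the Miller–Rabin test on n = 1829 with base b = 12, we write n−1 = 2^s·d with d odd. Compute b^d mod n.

1543

1829 − 1 = 1828 = 2^2 · 457, so d = 457.
12^1 ≡ 12 (mod 1829)
12^2 ≡ 12^2 = 144 ≡ 144 (mod 1829)
12^4 ≡ 144^2 = 20736 ≡ 617 (mod 1829)
12^8 ≡ 617^2 = 380689 ≡ 257 (mod 1829)
12^16 ≡ 257^2 = 66049 ≡ 205 (mod 1829)
12^32 ≡ 205^2 = 42025 ≡ 1787 (mod 1829)
12^64 ≡ 1787^2 = 3193369 ≡ 1764 (mod 1829)
12^128 ≡ 1764^2 = 3111696 ≡ 567 (mod 1829)
12^256 ≡ 567^2 = 321489 ≡ 1414 (mod 1829)
457 = 256 + 128 + 64 + 8 + 1 in binary powers of 2.
So 12^457 ≡ 1414 · 567 · 1764 · 257 · 12 ≡ 1543 (mod 1829).
Squaring chain: 1543 → 1320; never reaches −1, so base 12 is a Miller–Rabin witness that 1829 is composite.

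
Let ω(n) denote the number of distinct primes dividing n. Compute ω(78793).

4

78793 = 11 · 7163
7163 = 13 · 551
551 = 19 · 29
78793 = 11 · 13 · 19 · 29, which has 4 distinct prime factors.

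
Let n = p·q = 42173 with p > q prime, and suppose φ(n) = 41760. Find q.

φ(n) = (p−1)(q−1) = n − (p+q) + 1, so p + q = 42173 − 41760 + 1 = 414.
p and q are the roots of t² − 414t + 42173 = 0.
Discriminant: 414² − 4·42173 = 171396 − 168692 = 2704; √2704 = 52.
q = (414 − 52)/2 = 181, p = (414 + 52)/2 = 233.
Check: 181 · 233 = 42173.

181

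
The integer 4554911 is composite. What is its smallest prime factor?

4554911 is odd.
Digit sum 29, not divisible by 3.
Ends in 1: not divisible by 5.
7: 4554911 = 7·650701 + 4
11: 4554911 = 11·414082 + 9
13: 4554911 = 13·350377 + 10
17: 4554911 = 17·267935 + 16
19: 4554911 = 19·239732 + 3
23: 4554911 = 23·198039 + 14
29: 4554911 = 29·157065 + 26
31: 4554911 = 31·146932 + 19
37: 4554911 = 37·123105 + 26
41: 4554911 = 41·111095 + 16
43: 4554911 = 43·105928 + 7
47: 4554911 = 47·96913

47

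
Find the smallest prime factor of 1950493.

41

1950493 is odd.
Digit sum 31, not divisible by 3.
Ends in 3: not divisible by 5.
7: 1950493 = 7·278641 + 6
11: 1950493 = 11·177317 + 6
13: 1950493 = 13·150037 + 12
17: 1950493 = 17·114734 + 15
19: 1950493 = 19·102657 + 10
23: 1950493 = 23·84804 + 1
29: 1950493 = 29·67258 + 11
31: 1950493 = 31·62919 + 4
37: 1950493 = 37·52716 + 1
41: 1950493 = 41·47573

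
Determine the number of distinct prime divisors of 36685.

4

36685 = 5 · 7337
7337 = 11 · 667
667 = 23 · 29
36685 = 5 · 11 · 23 · 29, which has 4 distinct prime factors.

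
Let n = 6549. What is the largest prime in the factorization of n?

59

6549 = 3 · 2183
2183 = 37 · 59
59 is prime.
So 6549 = 3 · 37 · 59; the largest prime factor is 59.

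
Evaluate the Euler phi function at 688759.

Factor: 688759 = 41 · 107 · 157.
φ(688759) = (41−1) · (107−1) · (157−1) = 40 · 106 · 156 = 661440.

661440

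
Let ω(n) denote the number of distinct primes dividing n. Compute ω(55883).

3

55883 = 29 · 1927
1927 = 41 · 47
55883 = 29 · 41 · 47, which has 3 distinct prime factors.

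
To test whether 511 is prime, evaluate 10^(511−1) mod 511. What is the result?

10^1 ≡ 10 (mod 511)
10^2 ≡ 10^2 = 100 ≡ 100 (mod 511)
10^4 ≡ 100^2 = 10000 ≡ 291 (mod 511)
10^8 ≡ 291^2 = 84681 ≡ 366 (mod 511)
10^16 ≡ 366^2 = 133956 ≡ 74 (mod 511)
10^32 ≡ 74^2 = 5476 ≡ 366 (mod 511)
10^64 ≡ 366^2 = 133956 ≡ 74 (mod 511)
10^128 ≡ 74^2 = 5476 ≡ 366 (mod 511)
10^256 ≡ 366^2 = 133956 ≡ 74 (mod 511)
510 = 256 + 128 + 64 + 32 + 16 + 8 + 4 + 2 in binary powers of 2.
So 10^510 ≡ 74 · 366 · 74 · 366 · 74 · 366 · 291 · 100 ≡ 484 (mod 511).
Since 484 ≠ 1, base 10 is a Fermat witness: 511 is composite.

484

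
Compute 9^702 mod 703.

9^1 ≡ 9 (mod 703)
9^2 ≡ 9^2 = 81 ≡ 81 (mod 703)
9^4 ≡ 81^2 = 6561 ≡ 234 (mod 703)
9^8 ≡ 234^2 = 54756 ≡ 625 (mod 703)
9^16 ≡ 625^2 = 390625 ≡ 460 (mod 703)
9^32 ≡ 460^2 = 211600 ≡ 700 (mod 703)
9^64 ≡ 700^2 = 490000 ≡ 9 (mod 703)
9^128 ≡ 9^2 = 81 ≡ 81 (mod 703)
9^256 ≡ 81^2 = 6561 ≡ 234 (mod 703)
9^512 ≡ 234^2 = 54756 ≡ 625 (mod 703)
702 = 512 + 128 + 32 + 16 + 8 + 4 + 2 in binary powers of 2.
So 9^702 ≡ 625 · 81 · 700 · 460 · 625 · 234 · 81 ≡ 1 (mod 703).
Since the result is 1, base 9 gives no evidence that 703 is composite.

1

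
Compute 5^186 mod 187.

5^1 ≡ 5 (mod 187)
5^2 ≡ 5^2 = 25 ≡ 25 (mod 187)
5^4 ≡ 25^2 = 625 ≡ 64 (mod 187)
5^8 ≡ 64^2 = 4096 ≡ 169 (mod 187)
5^16 ≡ 169^2 = 28561 ≡ 137 (mod 187)
5^32 ≡ 137^2 = 18769 ≡ 69 (mod 187)
5^64 ≡ 69^2 = 4761 ≡ 86 (mod 187)
5^128 ≡ 86^2 = 7396 ≡ 103 (mod 187)
186 = 128 + 32 + 16 + 8 + 2 in binary powers of 2.
So 5^186 ≡ 103 · 69 · 137 · 169 · 25 ≡ 60 (mod 187).
Since 60 ≠ 1, base 5 is a Fermat witness: 187 is composite.

60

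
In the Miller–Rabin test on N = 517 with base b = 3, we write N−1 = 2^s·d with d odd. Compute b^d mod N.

202

517 − 1 = 516 = 2^2 · 129, so d = 129.
3^1 ≡ 3 (mod 517)
3^2 ≡ 3^2 = 9 ≡ 9 (mod 517)
3^4 ≡ 9^2 = 81 ≡ 81 (mod 517)
3^8 ≡ 81^2 = 6561 ≡ 357 (mod 517)
3^16 ≡ 357^2 = 127449 ≡ 267 (mod 517)
3^32 ≡ 267^2 = 71289 ≡ 460 (mod 517)
3^64 ≡ 460^2 = 211600 ≡ 147 (mod 517)
3^128 ≡ 147^2 = 21609 ≡ 412 (mod 517)
129 = 128 + 1 in binary powers of 2.
So 3^129 ≡ 412 · 3 ≡ 202 (mod 517).
Squaring chain: 202 → 478; never reaches −1, so base 3 is a Miller–Rabin witness that 517 is composite.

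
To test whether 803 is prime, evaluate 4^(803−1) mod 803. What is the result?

4^1 ≡ 4 (mod 803)
4^2 ≡ 4^2 = 16 ≡ 16 (mod 803)
4^4 ≡ 16^2 = 256 ≡ 256 (mod 803)
4^8 ≡ 256^2 = 65536 ≡ 493 (mod 803)
4^16 ≡ 493^2 = 243049 ≡ 543 (mod 803)
4^32 ≡ 543^2 = 294849 ≡ 148 (mod 803)
4^64 ≡ 148^2 = 21904 ≡ 223 (mod 803)
4^128 ≡ 223^2 = 49729 ≡ 746 (mod 803)
4^256 ≡ 746^2 = 556516 ≡ 37 (mod 803)
4^512 ≡ 37^2 = 1369 ≡ 566 (mod 803)
802 = 512 + 256 + 32 + 2 in binary powers of 2.
So 4^802 ≡ 566 · 37 · 148 · 16 ≡ 588 (mod 803).
Since 588 ≠ 1, base 4 is a Fermat witness: 803 is composite.

588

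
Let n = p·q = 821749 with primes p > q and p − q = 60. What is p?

Since p = q + 60, we have 821749 = q(q + 60), so q² + 60q − 821749 = 0.
Discriminant: 60² + 4·821749 = 3600 + 3286996 = 3290596; √3290596 = 1814.
q = (−60 + 1814)/2 = 877, and p = q + 60 = 937.
Check: 877 · 937 = 821749.

937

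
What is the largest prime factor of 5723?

97

5723 = 59 · 97
97 is prime.
So 5723 = 59 · 97; the largest prime factor is 97.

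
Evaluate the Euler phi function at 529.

Factor: 529 = 23^2.
φ(529) = 23^1·(23−1) = 506.

506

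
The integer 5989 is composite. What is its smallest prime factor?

53

5989 is odd.
Digit sum 31, not divisible by 3.
Ends in 9: not divisible by 5.
7: 5989 = 7·855 + 4
11: 5989 = 11·544 + 5
13: 5989 = 13·460 + 9
17: 5989 = 17·352 + 5
19: 5989 = 19·315 + 4
23: 5989 = 23·260 + 9
29: 5989 = 29·206 + 15
31: 5989 = 31·193 + 6
37: 5989 = 37·161 + 32
41: 5989 = 41·146 + 3
43: 5989 = 43·139 + 12
47: 5989 = 47·127 + 20
53: 5989 = 53·113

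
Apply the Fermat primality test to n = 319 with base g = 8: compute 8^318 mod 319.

8^1 ≡ 8 (mod 319)
8^2 ≡ 8^2 = 64 ≡ 64 (mod 319)
8^4 ≡ 64^2 = 4096 ≡ 268 (mod 319)
8^8 ≡ 268^2 = 71824 ≡ 49 (mod 319)
8^16 ≡ 49^2 = 2401 ≡ 168 (mod 319)
8^32 ≡ 168^2 = 28224 ≡ 152 (mod 319)
8^64 ≡ 152^2 = 23104 ≡ 136 (mod 319)
8^128 ≡ 136^2 = 18496 ≡ 313 (mod 319)
8^256 ≡ 313^2 = 97969 ≡ 36 (mod 319)
318 = 256 + 32 + 16 + 8 + 4 + 2 in binary powers of 2.
So 8^318 ≡ 36 · 152 · 168 · 49 · 268 · 64 ≡ 236 (mod 319).
Since 236 ≠ 1, base 8 is a Fermat witness: 319 is composite.

236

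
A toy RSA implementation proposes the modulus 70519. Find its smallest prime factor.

70519 is odd.
Digit sum 22, not divisible by 3.
Ends in 9: not divisible by 5.
7: 70519 = 7·10074 + 1
11: 70519 = 11·6410 + 9
13: 70519 = 13·5424 + 7
17: 70519 = 17·4148 + 3
19: 70519 = 19·3711 + 10
23: 70519 = 23·3066 + 1
29: 70519 = 29·2431 + 20
31: 70519 = 31·2274 + 25
37: 70519 = 37·1905 + 34
41: 70519 = 41·1719 + 40
43: 70519 = 43·1639 + 42
47: 70519 = 47·1500 + 19
53: 70519 = 53·1330 + 29
59: 70519 = 59·1195 + 14
61: 70519 = 61·1156 + 3
67: 70519 = 67·1052 + 35
71: 70519 = 71·993 + 16
73: 70519 = 73·966 + 1
79: 70519 = 79·892 + 51
83: 70519 = 83·849 + 52
89: 70519 = 89·792 + 31
97: 70519 = 97·727

97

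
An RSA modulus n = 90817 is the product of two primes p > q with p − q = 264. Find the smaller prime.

197

Since p = q + 264, we have 90817 = q(q + 264), so q² + 264q − 90817 = 0.
Discriminant: 264² + 4·90817 = 69696 + 363268 = 432964; √432964 = 658.
q = (−264 + 658)/2 = 197, and p = q + 264 = 461.
Check: 197 · 461 = 90817.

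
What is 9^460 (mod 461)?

9^1 ≡ 9 (mod 461)
9^2 ≡ 9^2 = 81 ≡ 81 (mod 461)
9^4 ≡ 81^2 = 6561 ≡ 107 (mod 461)
9^8 ≡ 107^2 = 11449 ≡ 385 (mod 461)
9^16 ≡ 385^2 = 148225 ≡ 244 (mod 461)
9^32 ≡ 244^2 = 59536 ≡ 67 (mod 461)
9^64 ≡ 67^2 = 4489 ≡ 340 (mod 461)
9^128 ≡ 340^2 = 115600 ≡ 350 (mod 461)
9^256 ≡ 350^2 = 122500 ≡ 335 (mod 461)
460 = 256 + 128 + 64 + 8 + 4 in binary powers of 2.
So 9^460 ≡ 335 · 350 · 340 · 385 · 107 ≡ 1 (mod 461).
Since the result is 1, base 9 gives no evidence that 461 is composite.

1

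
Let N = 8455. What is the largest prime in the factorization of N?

89

8455 = 5 · 1691
1691 = 19 · 89
89 is prime.
So 8455 = 5 · 19 · 89; the largest prime factor is 89.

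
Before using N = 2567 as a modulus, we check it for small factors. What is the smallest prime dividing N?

2567 is odd.
Digit sum 20, not divisible by 3.
Ends in 7: not divisible by 5.
7: 2567 = 7·366 + 5
11: 2567 = 11·233 + 4
13: 2567 = 13·197 + 6
17: 2567 = 17·151

17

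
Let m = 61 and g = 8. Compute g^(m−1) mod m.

1

8^1 ≡ 8 (mod 61)
8^2 ≡ 8^2 = 64 ≡ 3 (mod 61)
8^4 ≡ 3^2 = 9 ≡ 9 (mod 61)
8^8 ≡ 9^2 = 81 ≡ 20 (mod 61)
8^16 ≡ 20^2 = 400 ≡ 34 (mod 61)
8^32 ≡ 34^2 = 1156 ≡ 58 (mod 61)
60 = 32 + 16 + 8 + 4 in binary powers of 2.
So 8^60 ≡ 58 · 34 · 20 · 9 ≡ 1 (mod 61).
Since the result is 1, base 8 gives no evidence that 61 is composite.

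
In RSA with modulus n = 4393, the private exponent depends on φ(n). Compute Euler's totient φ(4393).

Factor: 4393 = 23 · 191.
φ(4393) = (23−1) · (191−1) = 22 · 190 = 4180.

4180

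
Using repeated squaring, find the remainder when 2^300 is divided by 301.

64

2^1 ≡ 2 (mod 301)
2^2 ≡ 2^2 = 4 ≡ 4 (mod 301)
2^4 ≡ 4^2 = 16 ≡ 16 (mod 301)
2^8 ≡ 16^2 = 256 ≡ 256 (mod 301)
2^16 ≡ 256^2 = 65536 ≡ 219 (mod 301)
2^32 ≡ 219^2 = 47961 ≡ 102 (mod 301)
2^64 ≡ 102^2 = 10404 ≡ 170 (mod 301)
2^128 ≡ 170^2 = 28900 ≡ 4 (mod 301)
2^256 ≡ 4^2 = 16 ≡ 16 (mod 301)
300 = 256 + 32 + 8 + 4 in binary powers of 2.
So 2^300 ≡ 16 · 102 · 256 · 16 ≡ 64 (mod 301).
Since 64 ≠ 1, base 2 is a Fermat witness: 301 is composite.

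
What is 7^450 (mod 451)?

419

7^1 ≡ 7 (mod 451)
7^2 ≡ 7^2 = 49 ≡ 49 (mod 451)
7^4 ≡ 49^2 = 2401 ≡ 146 (mod 451)
7^8 ≡ 146^2 = 21316 ≡ 119 (mod 451)
7^16 ≡ 119^2 = 14161 ≡ 180 (mod 451)
7^32 ≡ 180^2 = 32400 ≡ 379 (mod 451)
7^64 ≡ 379^2 = 143641 ≡ 223 (mod 451)
7^128 ≡ 223^2 = 49729 ≡ 119 (mod 451)
7^256 ≡ 119^2 = 14161 ≡ 180 (mod 451)
450 = 256 + 128 + 64 + 2 in binary powers of 2.
So 7^450 ≡ 180 · 119 · 223 · 49 ≡ 419 (mod 451).
Since 419 ≠ 1, base 7 is a Fermat witness: 451 is composite.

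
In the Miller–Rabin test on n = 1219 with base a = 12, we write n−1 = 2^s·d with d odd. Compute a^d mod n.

1219 − 1 = 1218 = 2^1 · 609, so d = 609.
12^1 ≡ 12 (mod 1219)
12^2 ≡ 12^2 = 144 ≡ 144 (mod 1219)
12^4 ≡ 144^2 = 20736 ≡ 13 (mod 1219)
12^8 ≡ 13^2 = 169 ≡ 169 (mod 1219)
12^16 ≡ 169^2 = 28561 ≡ 524 (mod 1219)
12^32 ≡ 524^2 = 274576 ≡ 301 (mod 1219)
12^64 ≡ 301^2 = 90601 ≡ 395 (mod 1219)
12^128 ≡ 395^2 = 156025 ≡ 1212 (mod 1219)
12^256 ≡ 1212^2 = 1468944 ≡ 49 (mod 1219)
12^512 ≡ 49^2 = 2401 ≡ 1182 (mod 1219)
609 = 512 + 64 + 32 + 1 in binary powers of 2.
So 12^609 ≡ 1182 · 395 · 301 · 12 ≡ 634 (mod 1219).
Squaring chain: 634; never reaches −1, so base 12 is a Miller–Rabin witness that 1219 is composite.

634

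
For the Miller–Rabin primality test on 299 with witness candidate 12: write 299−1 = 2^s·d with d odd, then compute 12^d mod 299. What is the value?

299 − 1 = 298 = 2^1 · 149, so d = 149.
12^1 ≡ 12 (mod 299)
12^2 ≡ 12^2 = 144 ≡ 144 (mod 299)
12^4 ≡ 144^2 = 20736 ≡ 105 (mod 299)
12^8 ≡ 105^2 = 11025 ≡ 261 (mod 299)
12^16 ≡ 261^2 = 68121 ≡ 248 (mod 299)
12^32 ≡ 248^2 = 61504 ≡ 209 (mod 299)
12^64 ≡ 209^2 = 43681 ≡ 27 (mod 299)
12^128 ≡ 27^2 = 729 ≡ 131 (mod 299)
149 = 128 + 16 + 4 + 1 in binary powers of 2.
So 12^149 ≡ 131 · 248 · 105 · 12 ≡ 285 (mod 299).
Squaring chain: 285; never reaches −1, so base 12 is a Miller–Rabin witness that 299 is composite.

285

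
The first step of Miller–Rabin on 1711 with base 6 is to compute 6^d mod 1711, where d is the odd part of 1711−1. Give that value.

760

1711 − 1 = 1710 = 2^1 · 855, so d = 855.
6^1 ≡ 6 (mod 1711)
6^2 ≡ 6^2 = 36 ≡ 36 (mod 1711)
6^4 ≡ 36^2 = 1296 ≡ 1296 (mod 1711)
6^8 ≡ 1296^2 = 1679616 ≡ 1125 (mod 1711)
6^16 ≡ 1125^2 = 1265625 ≡ 1196 (mod 1711)
6^32 ≡ 1196^2 = 1430416 ≡ 20 (mod 1711)
6^64 ≡ 20^2 = 400 ≡ 400 (mod 1711)
6^128 ≡ 400^2 = 160000 ≡ 877 (mod 1711)
6^256 ≡ 877^2 = 769129 ≡ 890 (mod 1711)
6^512 ≡ 890^2 = 792100 ≡ 1618 (mod 1711)
855 = 512 + 256 + 64 + 16 + 4 + 2 + 1 in binary powers of 2.
So 6^855 ≡ 1618 · 890 · 400 · 1196 · 1296 · 36 · 6 ≡ 760 (mod 1711).
Squaring chain: 760; never reaches −1, so base 6 is a Miller–Rabin witness that 1711 is composite.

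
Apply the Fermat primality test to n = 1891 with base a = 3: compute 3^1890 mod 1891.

3^1 ≡ 3 (mod 1891)
3^2 ≡ 3^2 = 9 ≡ 9 (mod 1891)
3^4 ≡ 9^2 = 81 ≡ 81 (mod 1891)
3^8 ≡ 81^2 = 6561 ≡ 888 (mod 1891)
3^16 ≡ 888^2 = 788544 ≡ 1888 (mod 1891)
3^32 ≡ 1888^2 = 3564544 ≡ 9 (mod 1891)
3^64 ≡ 9^2 = 81 ≡ 81 (mod 1891)
3^128 ≡ 81^2 = 6561 ≡ 888 (mod 1891)
3^256 ≡ 888^2 = 788544 ≡ 1888 (mod 1891)
3^512 ≡ 1888^2 = 3564544 ≡ 9 (mod 1891)
3^1024 ≡ 9^2 = 81 ≡ 81 (mod 1891)
1890 = 1024 + 512 + 256 + 64 + 32 + 2 in binary powers of 2.
So 3^1890 ≡ 81 · 9 · 1888 · 81 · 9 · 9 ≡ 1 (mod 1891).
Since the result is 1, base 3 gives no evidence that 1891 is composite.

1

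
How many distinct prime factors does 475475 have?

5

475475 = 5^2 · 19019
19019 = 7 · 2717
2717 = 11 · 247
247 = 13 · 19
475475 = 5^2 · 7 · 11 · 13 · 19, which has 5 distinct prime factors.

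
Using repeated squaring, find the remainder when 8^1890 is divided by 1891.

1768

8^1 ≡ 8 (mod 1891)
8^2 ≡ 8^2 = 64 ≡ 64 (mod 1891)
8^4 ≡ 64^2 = 4096 ≡ 314 (mod 1891)
8^8 ≡ 314^2 = 98596 ≡ 264 (mod 1891)
8^16 ≡ 264^2 = 69696 ≡ 1620 (mod 1891)
8^32 ≡ 1620^2 = 2624400 ≡ 1583 (mod 1891)
8^64 ≡ 1583^2 = 2505889 ≡ 314 (mod 1891)
8^128 ≡ 314^2 = 98596 ≡ 264 (mod 1891)
8^256 ≡ 264^2 = 69696 ≡ 1620 (mod 1891)
8^512 ≡ 1620^2 = 2624400 ≡ 1583 (mod 1891)
8^1024 ≡ 1583^2 = 2505889 ≡ 314 (mod 1891)
1890 = 1024 + 512 + 256 + 64 + 32 + 2 in binary powers of 2.
So 8^1890 ≡ 314 · 1583 · 1620 · 314 · 1583 · 64 ≡ 1768 (mod 1891).
Since 1768 ≠ 1, base 8 is a Fermat witness: 1891 is composite.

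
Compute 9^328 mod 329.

9^1 ≡ 9 (mod 329)
9^2 ≡ 9^2 = 81 ≡ 81 (mod 329)
9^4 ≡ 81^2 = 6561 ≡ 310 (mod 329)
9^8 ≡ 310^2 = 96100 ≡ 32 (mod 329)
9^16 ≡ 32^2 = 1024 ≡ 37 (mod 329)
9^32 ≡ 37^2 = 1369 ≡ 53 (mod 329)
9^64 ≡ 53^2 = 2809 ≡ 177 (mod 329)
9^128 ≡ 177^2 = 31329 ≡ 74 (mod 329)
9^256 ≡ 74^2 = 5476 ≡ 212 (mod 329)
328 = 256 + 64 + 8 in binary powers of 2.
So 9^328 ≡ 212 · 177 · 32 ≡ 247 (mod 329).
Since 247 ≠ 1, base 9 is a Fermat witness: 329 is composite.

247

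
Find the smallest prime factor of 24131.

59

24131 is odd.
Digit sum 11, not divisible by 3.
Ends in 1: not divisible by 5.
7: 24131 = 7·3447 + 2
11: 24131 = 11·2193 + 8
13: 24131 = 13·1856 + 3
17: 24131 = 17·1419 + 8
19: 24131 = 19·1270 + 1
23: 24131 = 23·1049 + 4
29: 24131 = 29·832 + 3
31: 24131 = 31·778 + 13
37: 24131 = 37·652 + 7
41: 24131 = 41·588 + 23
43: 24131 = 43·561 + 8
47: 24131 = 47·513 + 20
53: 24131 = 53·455 + 16
59: 24131 = 59·409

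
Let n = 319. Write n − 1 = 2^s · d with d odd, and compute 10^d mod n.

319 − 1 = 318 = 2^1 · 159, so d = 159.
10^1 ≡ 10 (mod 319)
10^2 ≡ 10^2 = 100 ≡ 100 (mod 319)
10^4 ≡ 100^2 = 10000 ≡ 111 (mod 319)
10^8 ≡ 111^2 = 12321 ≡ 199 (mod 319)
10^16 ≡ 199^2 = 39601 ≡ 45 (mod 319)
10^32 ≡ 45^2 = 2025 ≡ 111 (mod 319)
10^64 ≡ 111^2 = 12321 ≡ 199 (mod 319)
10^128 ≡ 199^2 = 39601 ≡ 45 (mod 319)
159 = 128 + 16 + 8 + 4 + 2 + 1 in binary powers of 2.
So 10^159 ≡ 45 · 45 · 199 · 111 · 100 · 10 ≡ 21 (mod 319).
Squaring chain: 21; never reaches −1, so base 10 is a Miller–Rabin witness that 319 is composite.

21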